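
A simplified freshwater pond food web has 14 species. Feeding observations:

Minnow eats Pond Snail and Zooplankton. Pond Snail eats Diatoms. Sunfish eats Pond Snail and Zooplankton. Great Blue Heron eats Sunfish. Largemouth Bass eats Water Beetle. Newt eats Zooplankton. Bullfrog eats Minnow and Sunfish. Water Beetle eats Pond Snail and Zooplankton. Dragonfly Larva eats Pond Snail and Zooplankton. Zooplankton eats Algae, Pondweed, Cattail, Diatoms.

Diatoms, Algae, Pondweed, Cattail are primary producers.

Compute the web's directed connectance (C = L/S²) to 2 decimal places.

The web has S = 14 species and L = 18 feeding links.
C = L / S² = 18 / 196 = 0.0918 ≈ 0.09.

C = 0.09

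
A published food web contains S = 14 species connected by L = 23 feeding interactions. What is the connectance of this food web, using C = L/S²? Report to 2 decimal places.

The web has S = 14 species and L = 23 feeding links.
C = L / S² = 23 / 196 = 0.1173 ≈ 0.12.

C = 0.12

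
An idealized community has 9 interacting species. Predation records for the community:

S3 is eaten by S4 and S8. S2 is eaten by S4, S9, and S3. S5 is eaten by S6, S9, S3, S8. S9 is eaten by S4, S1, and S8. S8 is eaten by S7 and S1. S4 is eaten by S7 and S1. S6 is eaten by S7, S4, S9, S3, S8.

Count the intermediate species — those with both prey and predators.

5

Intermediate species (has both prey and predators): S6, S9, S3, S8, S4.
Count: 5.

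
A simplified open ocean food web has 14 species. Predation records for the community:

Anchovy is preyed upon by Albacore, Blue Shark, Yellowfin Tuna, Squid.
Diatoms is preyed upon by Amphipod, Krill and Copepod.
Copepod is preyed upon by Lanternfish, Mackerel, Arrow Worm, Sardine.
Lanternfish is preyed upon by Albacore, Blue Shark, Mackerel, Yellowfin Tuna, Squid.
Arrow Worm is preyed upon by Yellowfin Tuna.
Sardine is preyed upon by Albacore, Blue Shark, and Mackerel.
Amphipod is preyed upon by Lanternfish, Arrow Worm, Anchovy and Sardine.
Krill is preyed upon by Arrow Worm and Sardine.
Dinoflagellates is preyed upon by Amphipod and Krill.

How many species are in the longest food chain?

One longest chain: Dinoflagellates → Amphipod → Anchovy → Albacore.
It has 4 species and 3 links.

4 species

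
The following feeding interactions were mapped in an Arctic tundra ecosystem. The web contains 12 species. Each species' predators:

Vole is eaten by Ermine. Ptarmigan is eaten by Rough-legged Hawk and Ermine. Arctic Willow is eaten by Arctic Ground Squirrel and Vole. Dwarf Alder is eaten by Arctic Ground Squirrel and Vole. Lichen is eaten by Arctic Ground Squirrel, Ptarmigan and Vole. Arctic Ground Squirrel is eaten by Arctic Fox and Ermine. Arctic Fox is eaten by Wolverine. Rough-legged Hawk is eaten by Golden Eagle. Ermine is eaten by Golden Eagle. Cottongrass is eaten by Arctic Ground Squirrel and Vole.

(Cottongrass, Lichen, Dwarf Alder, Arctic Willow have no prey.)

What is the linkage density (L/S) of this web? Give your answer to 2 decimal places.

L/S = 1.42

There are L = 17 links among S = 12 species.
L/S = 17/12 = 1.4167 ≈ 1.42.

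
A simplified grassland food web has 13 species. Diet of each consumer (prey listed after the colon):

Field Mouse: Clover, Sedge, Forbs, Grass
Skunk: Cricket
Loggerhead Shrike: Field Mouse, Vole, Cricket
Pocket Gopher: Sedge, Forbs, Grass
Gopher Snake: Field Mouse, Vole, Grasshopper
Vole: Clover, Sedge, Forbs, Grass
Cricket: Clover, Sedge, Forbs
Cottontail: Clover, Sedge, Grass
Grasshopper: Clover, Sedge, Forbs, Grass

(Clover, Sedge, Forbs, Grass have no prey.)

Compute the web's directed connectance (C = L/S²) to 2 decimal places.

C = 0.17

The web has S = 13 species and L = 28 feeding links.
C = L / S² = 28 / 169 = 0.1657 ≈ 0.17.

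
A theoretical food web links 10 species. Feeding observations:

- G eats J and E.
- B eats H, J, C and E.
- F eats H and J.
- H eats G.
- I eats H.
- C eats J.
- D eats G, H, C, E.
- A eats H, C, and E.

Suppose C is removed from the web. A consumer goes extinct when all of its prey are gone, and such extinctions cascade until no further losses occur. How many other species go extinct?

Remove C.
Every predator of it retains at least one other prey: A still has E, H; B still has E, J, H; D still has E, G, H.
No consumer loses all prey, so no secondary extinctions occur.

0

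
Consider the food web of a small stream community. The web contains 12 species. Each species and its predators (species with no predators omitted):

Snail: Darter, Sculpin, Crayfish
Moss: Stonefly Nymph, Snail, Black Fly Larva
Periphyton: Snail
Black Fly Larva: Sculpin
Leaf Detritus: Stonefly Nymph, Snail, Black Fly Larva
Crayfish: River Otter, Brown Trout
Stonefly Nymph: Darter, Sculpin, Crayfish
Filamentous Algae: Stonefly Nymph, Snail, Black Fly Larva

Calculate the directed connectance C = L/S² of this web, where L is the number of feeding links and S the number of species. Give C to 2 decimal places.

C = 0.13

The web has S = 12 species and L = 19 feeding links.
C = L / S² = 19 / 144 = 0.1319 ≈ 0.13.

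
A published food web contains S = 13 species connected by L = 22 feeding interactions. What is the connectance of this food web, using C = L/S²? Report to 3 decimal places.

The web has S = 13 species and L = 22 feeding links.
C = L / S² = 22 / 169 = 0.1302 ≈ 0.130.

C = 0.130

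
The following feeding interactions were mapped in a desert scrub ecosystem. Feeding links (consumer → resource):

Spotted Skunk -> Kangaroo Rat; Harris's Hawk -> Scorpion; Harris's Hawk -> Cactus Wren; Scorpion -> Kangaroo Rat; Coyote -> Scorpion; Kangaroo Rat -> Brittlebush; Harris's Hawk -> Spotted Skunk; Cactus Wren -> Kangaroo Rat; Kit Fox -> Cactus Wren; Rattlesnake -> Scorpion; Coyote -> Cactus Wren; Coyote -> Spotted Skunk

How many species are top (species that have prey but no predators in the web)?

Top species (has prey, but nothing eats it): Coyote, Rattlesnake, Harris's Hawk, Kit Fox.
Count: 4.

4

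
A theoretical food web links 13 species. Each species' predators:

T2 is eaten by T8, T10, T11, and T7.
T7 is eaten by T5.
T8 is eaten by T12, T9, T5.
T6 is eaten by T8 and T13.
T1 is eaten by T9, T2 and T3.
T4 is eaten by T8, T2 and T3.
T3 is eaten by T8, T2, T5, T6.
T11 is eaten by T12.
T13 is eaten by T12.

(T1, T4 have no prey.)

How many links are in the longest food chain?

4 links

One longest chain: T1 → T3 → T2 → T8 → T9.
It has 5 species and 4 links.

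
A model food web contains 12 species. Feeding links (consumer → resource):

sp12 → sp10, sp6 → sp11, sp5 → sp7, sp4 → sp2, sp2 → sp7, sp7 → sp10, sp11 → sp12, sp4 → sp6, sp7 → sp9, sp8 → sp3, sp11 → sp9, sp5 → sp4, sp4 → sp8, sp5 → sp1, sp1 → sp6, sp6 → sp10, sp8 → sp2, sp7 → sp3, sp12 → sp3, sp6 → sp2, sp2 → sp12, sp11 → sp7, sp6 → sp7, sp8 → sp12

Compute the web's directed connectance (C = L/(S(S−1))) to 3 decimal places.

The web has S = 12 species and L = 24 feeding links.
C = L / (S(S−1)) = 24 / 132 = 0.1818 ≈ 0.182.

C = 0.182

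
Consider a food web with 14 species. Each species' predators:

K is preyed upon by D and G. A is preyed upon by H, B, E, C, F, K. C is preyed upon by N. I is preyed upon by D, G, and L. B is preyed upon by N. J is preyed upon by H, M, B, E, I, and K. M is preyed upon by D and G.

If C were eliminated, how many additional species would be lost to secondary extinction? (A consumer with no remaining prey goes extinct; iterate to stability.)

Remove C.
Every predator of it retains at least one other prey: N still has B.
No consumer loses all prey, so no secondary extinctions occur.

0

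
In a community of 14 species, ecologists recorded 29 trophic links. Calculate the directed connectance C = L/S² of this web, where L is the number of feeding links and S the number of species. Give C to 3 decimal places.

C = 0.148

The web has S = 14 species and L = 29 feeding links.
C = L / S² = 29 / 196 = 0.1480 ≈ 0.148.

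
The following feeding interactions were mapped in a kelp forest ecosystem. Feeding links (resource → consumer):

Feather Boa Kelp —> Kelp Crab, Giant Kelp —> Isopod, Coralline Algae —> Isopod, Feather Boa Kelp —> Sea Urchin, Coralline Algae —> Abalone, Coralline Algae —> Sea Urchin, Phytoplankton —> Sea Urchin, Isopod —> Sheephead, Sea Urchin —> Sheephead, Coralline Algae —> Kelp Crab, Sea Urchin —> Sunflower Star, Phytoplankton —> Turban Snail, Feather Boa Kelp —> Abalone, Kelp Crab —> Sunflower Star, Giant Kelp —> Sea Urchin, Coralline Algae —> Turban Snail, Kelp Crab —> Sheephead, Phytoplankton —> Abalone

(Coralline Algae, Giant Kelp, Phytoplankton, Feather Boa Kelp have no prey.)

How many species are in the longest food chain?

3 species

One longest chain: Coralline Algae → Sea Urchin → Sunflower Star.
It has 3 species and 2 links.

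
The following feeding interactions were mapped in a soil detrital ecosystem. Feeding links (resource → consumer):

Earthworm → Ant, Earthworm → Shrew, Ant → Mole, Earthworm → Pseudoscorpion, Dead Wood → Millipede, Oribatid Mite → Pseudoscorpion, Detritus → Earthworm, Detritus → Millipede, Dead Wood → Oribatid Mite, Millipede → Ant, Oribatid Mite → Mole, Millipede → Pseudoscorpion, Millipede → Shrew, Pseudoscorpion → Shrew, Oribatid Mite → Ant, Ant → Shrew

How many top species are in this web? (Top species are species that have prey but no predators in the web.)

Top species (has prey, but nothing eats it): Mole, Shrew.
Count: 2.

2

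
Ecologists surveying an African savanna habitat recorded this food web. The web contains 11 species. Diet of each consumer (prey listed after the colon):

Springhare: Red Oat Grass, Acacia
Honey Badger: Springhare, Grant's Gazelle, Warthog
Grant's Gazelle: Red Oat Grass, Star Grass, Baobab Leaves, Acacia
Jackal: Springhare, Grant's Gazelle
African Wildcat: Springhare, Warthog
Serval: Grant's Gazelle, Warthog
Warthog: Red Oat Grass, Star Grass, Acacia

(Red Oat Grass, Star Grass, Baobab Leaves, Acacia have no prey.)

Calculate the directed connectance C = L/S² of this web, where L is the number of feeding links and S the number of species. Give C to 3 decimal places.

C = 0.149

The web has S = 11 species and L = 18 feeding links.
C = L / S² = 18 / 121 = 0.1488 ≈ 0.149.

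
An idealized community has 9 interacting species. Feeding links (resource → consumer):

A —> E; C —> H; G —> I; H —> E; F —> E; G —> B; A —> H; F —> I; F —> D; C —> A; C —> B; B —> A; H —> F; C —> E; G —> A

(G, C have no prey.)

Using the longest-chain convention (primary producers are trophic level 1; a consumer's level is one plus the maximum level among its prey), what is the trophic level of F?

G is a producer → level 1.
B eats G (level 1); other prey at levels: C 1 → level 2.
A eats B (level 2); other prey at levels: G 1, C 1 → level 3.
H eats A (level 3); other prey at levels: C 1 → level 4.
F eats H → level 5.

Trophic level 5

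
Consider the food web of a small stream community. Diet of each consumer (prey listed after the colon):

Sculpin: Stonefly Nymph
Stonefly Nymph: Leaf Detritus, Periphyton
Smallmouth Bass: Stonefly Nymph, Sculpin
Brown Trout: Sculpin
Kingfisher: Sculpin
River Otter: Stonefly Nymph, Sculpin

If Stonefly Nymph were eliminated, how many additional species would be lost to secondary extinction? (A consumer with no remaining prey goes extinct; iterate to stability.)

5

Remove Stonefly Nymph.
Round 1: Sculpin (all prey gone) → extinct.
Round 2: River Otter (all prey gone), Smallmouth Bass (all prey gone), Brown Trout (all prey gone), Kingfisher (all prey gone) → extinct.
No further losses. Total secondary extinctions: 5.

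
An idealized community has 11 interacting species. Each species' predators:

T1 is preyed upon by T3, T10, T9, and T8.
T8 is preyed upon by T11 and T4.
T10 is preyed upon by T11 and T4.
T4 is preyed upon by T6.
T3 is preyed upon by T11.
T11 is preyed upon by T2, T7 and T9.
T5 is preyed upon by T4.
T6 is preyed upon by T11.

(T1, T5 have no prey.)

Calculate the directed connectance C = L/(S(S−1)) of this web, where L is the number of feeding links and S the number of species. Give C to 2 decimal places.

The web has S = 11 species and L = 15 feeding links.
C = L / (S(S−1)) = 15 / 110 = 0.1364 ≈ 0.14.

C = 0.14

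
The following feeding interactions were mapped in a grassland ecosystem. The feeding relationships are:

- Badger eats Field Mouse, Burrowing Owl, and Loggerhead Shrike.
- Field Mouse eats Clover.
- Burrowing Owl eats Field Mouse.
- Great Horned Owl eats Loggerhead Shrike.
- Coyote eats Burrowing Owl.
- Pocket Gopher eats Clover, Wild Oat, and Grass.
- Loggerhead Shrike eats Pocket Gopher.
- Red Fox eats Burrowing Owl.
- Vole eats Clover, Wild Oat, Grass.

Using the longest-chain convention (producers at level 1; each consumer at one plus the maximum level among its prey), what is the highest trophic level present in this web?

Producers (level 1): Clover, Grass, Wild Oat.
Clover → Field Mouse → Burrowing Owl → Coyote gives Coyote level 4.
No species has a prey at level 4, so no species reaches level 5.

4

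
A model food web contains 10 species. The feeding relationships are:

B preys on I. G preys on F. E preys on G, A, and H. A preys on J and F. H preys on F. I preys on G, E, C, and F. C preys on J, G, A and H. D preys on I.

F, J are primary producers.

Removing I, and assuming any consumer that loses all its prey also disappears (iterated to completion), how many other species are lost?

Remove I.
Round 1: D (all prey gone), B (all prey gone) → extinct.
No further losses. Total secondary extinctions: 2.

2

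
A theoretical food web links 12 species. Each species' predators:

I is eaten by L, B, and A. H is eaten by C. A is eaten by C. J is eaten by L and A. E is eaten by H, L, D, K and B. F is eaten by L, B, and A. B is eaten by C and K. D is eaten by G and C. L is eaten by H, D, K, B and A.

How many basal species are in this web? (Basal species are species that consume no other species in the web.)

Basal species (no prey listed): E, J, F, I.
Count: 4.

4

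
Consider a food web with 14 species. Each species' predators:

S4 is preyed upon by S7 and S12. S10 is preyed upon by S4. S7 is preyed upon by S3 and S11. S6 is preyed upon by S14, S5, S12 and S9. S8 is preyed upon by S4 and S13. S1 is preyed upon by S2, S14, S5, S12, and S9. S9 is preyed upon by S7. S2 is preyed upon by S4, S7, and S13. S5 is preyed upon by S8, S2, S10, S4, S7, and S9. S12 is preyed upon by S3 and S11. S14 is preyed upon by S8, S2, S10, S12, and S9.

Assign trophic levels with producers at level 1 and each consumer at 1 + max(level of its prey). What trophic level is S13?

Trophic level 4

S6 is a producer → level 1.
S14 eats S6 (level 1); other prey at levels: S1 1 → level 2.
S2 eats S14 (level 2); other prey at levels: S1 1, S5 2 → level 3.
S13 eats S2 (level 3); other prey at levels: S8 3 → level 4.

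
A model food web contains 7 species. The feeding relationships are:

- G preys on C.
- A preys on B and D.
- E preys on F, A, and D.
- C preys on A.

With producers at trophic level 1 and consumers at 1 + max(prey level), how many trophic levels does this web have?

4

Producers (level 1): D, F, B.
D → A → C → G gives G level 4.
No species has a prey at level 4, so no species reaches level 5.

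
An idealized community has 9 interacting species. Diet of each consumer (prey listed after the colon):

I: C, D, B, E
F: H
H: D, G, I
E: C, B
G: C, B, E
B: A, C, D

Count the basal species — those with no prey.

3

Basal species (no prey listed): A, C, D.
Count: 3.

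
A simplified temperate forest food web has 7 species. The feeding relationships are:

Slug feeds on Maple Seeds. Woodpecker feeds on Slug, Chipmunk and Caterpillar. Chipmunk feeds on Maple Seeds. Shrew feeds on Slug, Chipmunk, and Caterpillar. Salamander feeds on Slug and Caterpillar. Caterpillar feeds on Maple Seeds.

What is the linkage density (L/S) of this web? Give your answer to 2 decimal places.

L/S = 1.57

There are L = 11 links among S = 7 species.
L/S = 11/7 = 1.5714 ≈ 1.57.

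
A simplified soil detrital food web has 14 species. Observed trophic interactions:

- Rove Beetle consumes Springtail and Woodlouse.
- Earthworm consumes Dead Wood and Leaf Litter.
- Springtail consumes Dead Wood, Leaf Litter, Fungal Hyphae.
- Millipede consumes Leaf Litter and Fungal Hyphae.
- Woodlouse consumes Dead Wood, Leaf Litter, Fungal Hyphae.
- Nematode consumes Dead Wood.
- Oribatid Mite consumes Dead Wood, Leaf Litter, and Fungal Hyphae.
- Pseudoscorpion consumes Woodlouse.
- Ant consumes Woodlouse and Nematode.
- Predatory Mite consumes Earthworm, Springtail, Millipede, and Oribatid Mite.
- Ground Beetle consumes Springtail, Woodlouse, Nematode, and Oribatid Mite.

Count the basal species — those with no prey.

3

Basal species (no prey listed): Leaf Litter, Fungal Hyphae, Dead Wood.
Count: 3.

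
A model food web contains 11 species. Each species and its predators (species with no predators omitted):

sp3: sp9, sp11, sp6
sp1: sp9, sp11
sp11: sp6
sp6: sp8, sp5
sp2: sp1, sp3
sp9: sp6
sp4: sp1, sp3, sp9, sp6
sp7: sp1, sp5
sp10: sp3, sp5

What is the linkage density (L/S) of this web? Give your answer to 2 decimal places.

There are L = 19 links among S = 11 species.
L/S = 19/11 = 1.7273 ≈ 1.73.

L/S = 1.73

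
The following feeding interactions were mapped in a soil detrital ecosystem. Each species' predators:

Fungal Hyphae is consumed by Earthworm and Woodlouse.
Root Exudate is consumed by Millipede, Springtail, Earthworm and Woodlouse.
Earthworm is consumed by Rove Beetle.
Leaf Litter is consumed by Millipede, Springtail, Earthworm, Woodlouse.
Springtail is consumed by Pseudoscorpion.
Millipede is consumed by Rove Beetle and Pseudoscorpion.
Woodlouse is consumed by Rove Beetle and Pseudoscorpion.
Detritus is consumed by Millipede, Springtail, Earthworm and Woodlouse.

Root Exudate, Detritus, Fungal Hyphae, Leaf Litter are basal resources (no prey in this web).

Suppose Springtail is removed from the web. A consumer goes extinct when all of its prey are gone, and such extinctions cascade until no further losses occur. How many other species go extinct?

Remove Springtail.
Every predator of it retains at least one other prey: Pseudoscorpion still has Woodlouse, Millipede.
No consumer loses all prey, so no secondary extinctions occur.

0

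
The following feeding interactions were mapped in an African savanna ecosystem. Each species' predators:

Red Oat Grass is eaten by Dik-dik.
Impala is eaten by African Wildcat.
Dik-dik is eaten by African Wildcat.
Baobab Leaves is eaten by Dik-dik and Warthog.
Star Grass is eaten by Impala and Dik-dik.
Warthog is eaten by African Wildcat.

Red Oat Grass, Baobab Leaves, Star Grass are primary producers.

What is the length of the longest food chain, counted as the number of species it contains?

3 species

One longest chain: Star Grass → Impala → African Wildcat.
It has 3 species and 2 links.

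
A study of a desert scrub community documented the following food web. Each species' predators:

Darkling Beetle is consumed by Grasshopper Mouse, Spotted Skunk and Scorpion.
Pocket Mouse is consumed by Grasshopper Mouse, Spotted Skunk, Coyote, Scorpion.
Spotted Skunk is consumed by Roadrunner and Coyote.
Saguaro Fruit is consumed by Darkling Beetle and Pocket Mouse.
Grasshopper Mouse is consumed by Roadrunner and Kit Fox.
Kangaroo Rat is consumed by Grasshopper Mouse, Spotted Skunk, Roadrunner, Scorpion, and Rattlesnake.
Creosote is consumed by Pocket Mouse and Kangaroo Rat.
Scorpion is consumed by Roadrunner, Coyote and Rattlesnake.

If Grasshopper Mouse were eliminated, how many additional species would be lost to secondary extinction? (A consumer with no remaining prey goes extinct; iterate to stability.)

Remove Grasshopper Mouse.
Round 1: Kit Fox (all prey gone) → extinct.
No further losses. Total secondary extinctions: 1.

1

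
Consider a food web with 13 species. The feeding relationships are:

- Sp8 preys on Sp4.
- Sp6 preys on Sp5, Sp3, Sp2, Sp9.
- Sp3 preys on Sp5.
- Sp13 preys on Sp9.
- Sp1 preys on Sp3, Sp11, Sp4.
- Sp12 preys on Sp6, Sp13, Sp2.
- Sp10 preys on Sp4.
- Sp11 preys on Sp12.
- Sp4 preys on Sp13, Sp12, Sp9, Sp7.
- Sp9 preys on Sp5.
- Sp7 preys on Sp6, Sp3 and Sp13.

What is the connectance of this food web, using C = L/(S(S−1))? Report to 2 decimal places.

The web has S = 13 species and L = 23 feeding links.
C = L / (S(S−1)) = 23 / 156 = 0.1474 ≈ 0.15.

C = 0.15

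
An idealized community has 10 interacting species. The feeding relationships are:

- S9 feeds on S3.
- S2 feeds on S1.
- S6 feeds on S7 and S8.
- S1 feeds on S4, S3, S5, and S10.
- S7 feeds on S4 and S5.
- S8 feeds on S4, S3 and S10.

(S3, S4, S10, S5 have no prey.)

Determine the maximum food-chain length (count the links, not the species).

2 links

One longest chain: S4 → S7 → S6.
It has 3 species and 2 links.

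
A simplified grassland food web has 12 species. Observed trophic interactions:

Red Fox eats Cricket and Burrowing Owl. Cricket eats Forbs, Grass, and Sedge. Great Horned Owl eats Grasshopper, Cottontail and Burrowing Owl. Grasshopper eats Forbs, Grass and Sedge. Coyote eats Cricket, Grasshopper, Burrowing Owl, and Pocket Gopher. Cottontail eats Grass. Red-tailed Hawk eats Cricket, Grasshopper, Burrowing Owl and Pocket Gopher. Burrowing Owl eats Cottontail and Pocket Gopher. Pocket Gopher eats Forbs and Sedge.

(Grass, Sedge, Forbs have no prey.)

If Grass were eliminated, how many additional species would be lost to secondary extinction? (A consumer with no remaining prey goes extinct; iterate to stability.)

1

Remove Grass.
Round 1: Cottontail (all prey gone) → extinct.
No further losses. Total secondary extinctions: 1.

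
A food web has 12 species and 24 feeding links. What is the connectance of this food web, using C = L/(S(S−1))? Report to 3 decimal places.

The web has S = 12 species and L = 24 feeding links.
C = L / (S(S−1)) = 24 / 132 = 0.1818 ≈ 0.182.

C = 0.182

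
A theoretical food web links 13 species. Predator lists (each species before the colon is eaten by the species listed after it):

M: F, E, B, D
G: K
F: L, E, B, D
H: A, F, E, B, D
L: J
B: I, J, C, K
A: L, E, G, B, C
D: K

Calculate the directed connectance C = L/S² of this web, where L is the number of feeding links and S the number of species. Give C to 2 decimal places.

C = 0.15

The web has S = 13 species and L = 25 feeding links.
C = L / S² = 25 / 169 = 0.1479 ≈ 0.15.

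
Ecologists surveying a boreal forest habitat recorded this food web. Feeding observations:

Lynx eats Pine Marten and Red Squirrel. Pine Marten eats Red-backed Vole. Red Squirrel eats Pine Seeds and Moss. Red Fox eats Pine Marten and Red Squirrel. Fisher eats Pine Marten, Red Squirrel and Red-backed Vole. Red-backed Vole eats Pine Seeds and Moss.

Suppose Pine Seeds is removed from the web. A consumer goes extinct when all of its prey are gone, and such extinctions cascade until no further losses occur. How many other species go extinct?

Remove Pine Seeds.
Every predator of it retains at least one other prey: Red Squirrel still has Moss; Red-backed Vole still has Moss.
No consumer loses all prey, so no secondary extinctions occur.

0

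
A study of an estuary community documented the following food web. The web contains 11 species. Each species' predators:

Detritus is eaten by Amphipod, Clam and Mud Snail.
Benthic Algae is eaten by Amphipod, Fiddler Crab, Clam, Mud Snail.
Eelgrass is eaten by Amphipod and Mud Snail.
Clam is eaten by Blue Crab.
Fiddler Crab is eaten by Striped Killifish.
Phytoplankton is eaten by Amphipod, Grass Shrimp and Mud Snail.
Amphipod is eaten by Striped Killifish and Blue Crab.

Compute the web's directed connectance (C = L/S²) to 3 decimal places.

The web has S = 11 species and L = 16 feeding links.
C = L / S² = 16 / 121 = 0.1322 ≈ 0.132.

C = 0.132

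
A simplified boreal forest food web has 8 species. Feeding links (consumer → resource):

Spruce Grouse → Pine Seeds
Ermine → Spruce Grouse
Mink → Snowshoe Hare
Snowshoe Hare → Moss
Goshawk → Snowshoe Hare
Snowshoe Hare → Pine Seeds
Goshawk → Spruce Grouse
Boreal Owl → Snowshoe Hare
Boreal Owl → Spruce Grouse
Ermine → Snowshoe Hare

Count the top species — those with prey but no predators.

4

Top species (has prey, but nothing eats it): Ermine, Boreal Owl, Mink, Goshawk.
Count: 4.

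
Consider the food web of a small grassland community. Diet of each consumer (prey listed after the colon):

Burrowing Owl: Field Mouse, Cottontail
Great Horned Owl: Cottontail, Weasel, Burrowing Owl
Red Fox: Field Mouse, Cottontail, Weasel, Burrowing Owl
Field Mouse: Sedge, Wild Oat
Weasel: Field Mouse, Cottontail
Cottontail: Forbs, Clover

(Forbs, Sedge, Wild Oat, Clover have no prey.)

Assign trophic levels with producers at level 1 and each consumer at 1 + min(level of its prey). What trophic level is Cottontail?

Forbs is a producer → level 1.
Cottontail eats Forbs → level 2.

Trophic level 2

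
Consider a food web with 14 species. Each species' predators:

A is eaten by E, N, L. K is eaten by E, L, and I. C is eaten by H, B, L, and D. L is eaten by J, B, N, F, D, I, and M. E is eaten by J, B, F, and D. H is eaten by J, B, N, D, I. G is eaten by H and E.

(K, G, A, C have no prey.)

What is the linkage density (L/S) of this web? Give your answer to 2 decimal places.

L/S = 2.00

There are L = 28 links among S = 14 species.
L/S = 28/14 = 2.0000 ≈ 2.00.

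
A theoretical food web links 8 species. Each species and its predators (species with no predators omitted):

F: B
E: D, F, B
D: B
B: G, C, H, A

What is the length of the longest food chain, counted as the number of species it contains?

One longest chain: E → D → B → G.
It has 4 species and 3 links.

4 species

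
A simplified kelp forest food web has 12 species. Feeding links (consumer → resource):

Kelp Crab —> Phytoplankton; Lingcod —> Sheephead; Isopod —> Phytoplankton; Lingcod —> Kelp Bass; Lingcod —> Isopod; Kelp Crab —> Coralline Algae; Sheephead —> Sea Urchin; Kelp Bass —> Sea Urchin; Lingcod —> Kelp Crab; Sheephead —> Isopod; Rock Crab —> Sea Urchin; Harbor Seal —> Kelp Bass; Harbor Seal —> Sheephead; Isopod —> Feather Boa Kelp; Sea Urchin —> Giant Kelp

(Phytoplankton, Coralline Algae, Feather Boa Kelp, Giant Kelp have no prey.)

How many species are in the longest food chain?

One longest chain: Giant Kelp → Sea Urchin → Kelp Bass → Lingcod.
It has 4 species and 3 links.

4 species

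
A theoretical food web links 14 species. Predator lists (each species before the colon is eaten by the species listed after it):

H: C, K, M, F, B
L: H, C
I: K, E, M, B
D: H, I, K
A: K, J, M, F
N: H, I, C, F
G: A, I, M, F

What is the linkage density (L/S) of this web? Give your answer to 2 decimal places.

There are L = 26 links among S = 14 species.
L/S = 26/14 = 1.8571 ≈ 1.86.

L/S = 1.86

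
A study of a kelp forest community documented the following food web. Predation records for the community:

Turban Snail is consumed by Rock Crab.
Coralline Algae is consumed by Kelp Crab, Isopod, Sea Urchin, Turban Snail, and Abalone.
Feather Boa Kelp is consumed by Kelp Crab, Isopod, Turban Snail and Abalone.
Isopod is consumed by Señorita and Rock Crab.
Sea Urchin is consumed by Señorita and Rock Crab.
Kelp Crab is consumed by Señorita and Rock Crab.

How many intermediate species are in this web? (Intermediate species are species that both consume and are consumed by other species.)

Intermediate species (has both prey and predators): Isopod, Sea Urchin, Kelp Crab, Turban Snail.
Count: 4.

4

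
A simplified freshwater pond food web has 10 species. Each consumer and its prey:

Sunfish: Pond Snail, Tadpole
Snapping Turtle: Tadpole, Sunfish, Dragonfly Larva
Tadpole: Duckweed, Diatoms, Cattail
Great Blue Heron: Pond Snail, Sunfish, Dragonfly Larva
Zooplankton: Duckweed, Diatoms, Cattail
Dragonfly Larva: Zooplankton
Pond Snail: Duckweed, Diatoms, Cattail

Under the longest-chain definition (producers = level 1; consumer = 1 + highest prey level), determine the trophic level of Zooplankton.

Duckweed is a producer → level 1.
Zooplankton eats Duckweed (level 1); other prey at levels: Diatoms 1, Cattail 1 → level 2.

Trophic level 2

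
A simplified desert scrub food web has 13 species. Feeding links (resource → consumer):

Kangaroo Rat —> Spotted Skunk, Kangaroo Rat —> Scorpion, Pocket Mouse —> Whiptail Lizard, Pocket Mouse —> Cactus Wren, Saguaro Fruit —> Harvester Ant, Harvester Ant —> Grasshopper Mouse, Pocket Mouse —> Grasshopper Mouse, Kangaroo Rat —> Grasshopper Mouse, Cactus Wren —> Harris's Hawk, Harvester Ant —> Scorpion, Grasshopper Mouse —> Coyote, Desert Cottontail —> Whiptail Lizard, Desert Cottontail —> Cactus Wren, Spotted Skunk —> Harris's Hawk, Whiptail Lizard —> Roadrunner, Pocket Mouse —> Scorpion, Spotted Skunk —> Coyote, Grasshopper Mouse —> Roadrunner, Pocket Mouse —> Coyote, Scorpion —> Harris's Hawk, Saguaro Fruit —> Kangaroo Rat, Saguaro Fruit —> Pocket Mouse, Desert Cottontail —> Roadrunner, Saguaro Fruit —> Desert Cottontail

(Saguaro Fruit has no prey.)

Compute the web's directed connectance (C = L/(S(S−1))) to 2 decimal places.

The web has S = 13 species and L = 24 feeding links.
C = L / (S(S−1)) = 24 / 156 = 0.1538 ≈ 0.15.

C = 0.15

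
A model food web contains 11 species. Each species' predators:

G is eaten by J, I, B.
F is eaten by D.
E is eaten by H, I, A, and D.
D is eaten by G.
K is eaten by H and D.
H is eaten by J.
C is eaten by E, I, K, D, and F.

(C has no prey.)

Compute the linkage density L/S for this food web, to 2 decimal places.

L/S = 1.55

There are L = 17 links among S = 11 species.
L/S = 17/11 = 1.5455 ≈ 1.55.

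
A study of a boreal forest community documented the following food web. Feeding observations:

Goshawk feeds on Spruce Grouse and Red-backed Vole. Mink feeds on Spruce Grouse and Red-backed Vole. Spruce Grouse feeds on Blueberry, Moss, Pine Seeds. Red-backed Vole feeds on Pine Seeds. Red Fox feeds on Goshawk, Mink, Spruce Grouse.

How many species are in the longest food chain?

4 species

One longest chain: Pine Seeds → Red-backed Vole → Mink → Red Fox.
It has 4 species and 3 links.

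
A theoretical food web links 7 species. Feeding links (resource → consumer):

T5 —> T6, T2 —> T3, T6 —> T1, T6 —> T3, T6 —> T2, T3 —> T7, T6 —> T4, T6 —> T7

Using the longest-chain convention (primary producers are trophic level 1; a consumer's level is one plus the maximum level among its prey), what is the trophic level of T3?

Trophic level 4

T5 is a producer → level 1.
T6 eats T5 → level 2.
T2 eats T6 → level 3.
T3 eats T2 (level 3); other prey at levels: T6 2 → level 4.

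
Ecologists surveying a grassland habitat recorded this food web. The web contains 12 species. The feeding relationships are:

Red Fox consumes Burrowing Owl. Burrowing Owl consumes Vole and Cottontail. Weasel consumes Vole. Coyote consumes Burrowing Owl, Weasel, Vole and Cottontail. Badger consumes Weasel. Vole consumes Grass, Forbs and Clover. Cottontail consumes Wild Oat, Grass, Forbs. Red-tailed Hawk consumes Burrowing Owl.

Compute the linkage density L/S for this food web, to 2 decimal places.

L/S = 1.33

There are L = 16 links among S = 12 species.
L/S = 16/12 = 1.3333 ≈ 1.33.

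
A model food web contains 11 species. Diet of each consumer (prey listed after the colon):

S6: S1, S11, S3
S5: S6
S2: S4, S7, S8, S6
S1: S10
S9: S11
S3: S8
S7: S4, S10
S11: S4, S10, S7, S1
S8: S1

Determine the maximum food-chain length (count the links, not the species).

One longest chain: S10 → S1 → S8 → S3 → S6 → S5.
It has 6 species and 5 links.

5 links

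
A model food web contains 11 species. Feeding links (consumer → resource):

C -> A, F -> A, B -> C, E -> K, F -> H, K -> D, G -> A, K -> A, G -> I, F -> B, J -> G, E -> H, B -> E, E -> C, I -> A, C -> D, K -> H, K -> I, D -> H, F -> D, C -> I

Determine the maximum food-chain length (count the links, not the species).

One longest chain: A → I → K → E → B → F.
It has 6 species and 5 links.

5 links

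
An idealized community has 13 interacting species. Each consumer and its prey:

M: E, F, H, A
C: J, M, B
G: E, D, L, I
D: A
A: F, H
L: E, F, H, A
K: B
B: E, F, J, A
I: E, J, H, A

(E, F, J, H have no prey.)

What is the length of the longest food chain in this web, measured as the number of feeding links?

3 links

One longest chain: F → A → M → C.
It has 4 species and 3 links.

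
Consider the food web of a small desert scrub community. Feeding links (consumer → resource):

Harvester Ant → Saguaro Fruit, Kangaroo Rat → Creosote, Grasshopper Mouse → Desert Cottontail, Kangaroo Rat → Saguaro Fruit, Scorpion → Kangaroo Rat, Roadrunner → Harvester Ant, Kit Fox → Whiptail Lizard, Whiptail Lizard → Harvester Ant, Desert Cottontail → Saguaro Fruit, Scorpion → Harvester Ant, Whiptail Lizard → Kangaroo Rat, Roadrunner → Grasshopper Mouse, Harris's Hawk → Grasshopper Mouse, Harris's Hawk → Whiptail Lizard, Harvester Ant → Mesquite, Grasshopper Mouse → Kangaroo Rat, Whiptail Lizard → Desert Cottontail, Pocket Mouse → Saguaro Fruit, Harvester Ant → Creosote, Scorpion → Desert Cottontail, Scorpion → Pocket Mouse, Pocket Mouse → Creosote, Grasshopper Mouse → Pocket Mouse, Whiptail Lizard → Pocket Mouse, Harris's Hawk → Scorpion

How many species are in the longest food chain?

4 species

One longest chain: Saguaro Fruit → Desert Cottontail → Grasshopper Mouse → Roadrunner.
It has 4 species and 3 links.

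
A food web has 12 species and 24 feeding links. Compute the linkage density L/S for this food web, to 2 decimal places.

There are L = 24 links among S = 12 species.
L/S = 24/12 = 2.0000 ≈ 2.00.

L/S = 2.00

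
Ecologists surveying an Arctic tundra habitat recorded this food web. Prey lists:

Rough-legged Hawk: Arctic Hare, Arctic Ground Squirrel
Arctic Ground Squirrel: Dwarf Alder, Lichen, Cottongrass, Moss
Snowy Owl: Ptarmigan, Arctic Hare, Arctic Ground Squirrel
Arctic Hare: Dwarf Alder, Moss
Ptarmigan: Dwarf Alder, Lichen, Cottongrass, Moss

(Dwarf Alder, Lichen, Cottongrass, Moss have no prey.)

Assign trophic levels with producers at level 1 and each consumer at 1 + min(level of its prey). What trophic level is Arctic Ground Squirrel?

Trophic level 2

Dwarf Alder is a producer → level 1.
Arctic Ground Squirrel eats Dwarf Alder → level 2.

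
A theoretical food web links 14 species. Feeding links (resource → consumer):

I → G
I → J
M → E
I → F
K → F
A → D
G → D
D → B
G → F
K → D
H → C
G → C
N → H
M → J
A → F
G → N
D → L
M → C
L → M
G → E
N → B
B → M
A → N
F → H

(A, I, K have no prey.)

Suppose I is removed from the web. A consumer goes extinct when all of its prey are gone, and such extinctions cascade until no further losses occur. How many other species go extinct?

Remove I.
Round 1: G (all prey gone) → extinct.
No further losses. Total secondary extinctions: 1.

1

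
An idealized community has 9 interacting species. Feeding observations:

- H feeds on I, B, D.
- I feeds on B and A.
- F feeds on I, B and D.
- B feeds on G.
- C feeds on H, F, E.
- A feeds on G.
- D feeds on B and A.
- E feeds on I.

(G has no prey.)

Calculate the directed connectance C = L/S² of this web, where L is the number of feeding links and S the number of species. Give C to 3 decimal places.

The web has S = 9 species and L = 16 feeding links.
C = L / S² = 16 / 81 = 0.1975 ≈ 0.198.

C = 0.198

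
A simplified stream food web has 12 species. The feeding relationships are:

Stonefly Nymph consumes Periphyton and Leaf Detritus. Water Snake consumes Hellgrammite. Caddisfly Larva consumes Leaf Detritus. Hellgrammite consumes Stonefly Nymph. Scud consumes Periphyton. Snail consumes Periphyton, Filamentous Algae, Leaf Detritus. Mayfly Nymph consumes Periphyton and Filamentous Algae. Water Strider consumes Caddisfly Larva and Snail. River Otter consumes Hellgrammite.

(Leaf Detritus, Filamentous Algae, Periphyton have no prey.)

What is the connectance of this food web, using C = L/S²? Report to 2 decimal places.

C = 0.10

The web has S = 12 species and L = 14 feeding links.
C = L / S² = 14 / 144 = 0.0972 ≈ 0.10.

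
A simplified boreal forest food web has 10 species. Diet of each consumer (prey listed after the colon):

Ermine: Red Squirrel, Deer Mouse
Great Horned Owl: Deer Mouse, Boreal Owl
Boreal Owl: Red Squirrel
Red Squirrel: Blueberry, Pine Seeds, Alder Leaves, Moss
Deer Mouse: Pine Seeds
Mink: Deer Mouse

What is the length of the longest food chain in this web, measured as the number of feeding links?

One longest chain: Blueberry → Red Squirrel → Boreal Owl → Great Horned Owl.
It has 4 species and 3 links.

3 links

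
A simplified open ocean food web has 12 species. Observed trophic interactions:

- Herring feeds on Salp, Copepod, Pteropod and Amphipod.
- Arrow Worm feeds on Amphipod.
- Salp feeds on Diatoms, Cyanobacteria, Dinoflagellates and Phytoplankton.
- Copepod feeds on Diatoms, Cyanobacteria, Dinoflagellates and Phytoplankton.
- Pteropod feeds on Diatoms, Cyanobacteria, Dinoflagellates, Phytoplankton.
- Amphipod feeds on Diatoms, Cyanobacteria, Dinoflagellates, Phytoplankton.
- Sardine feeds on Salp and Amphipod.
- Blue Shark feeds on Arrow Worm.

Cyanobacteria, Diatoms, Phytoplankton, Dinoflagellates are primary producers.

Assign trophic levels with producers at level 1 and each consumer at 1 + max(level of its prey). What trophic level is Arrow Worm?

Cyanobacteria is a producer → level 1.
Amphipod eats Cyanobacteria (level 1); other prey at levels: Diatoms 1, Phytoplankton 1, Dinoflagellates 1 → level 2.
Arrow Worm eats Amphipod → level 3.

Trophic level 3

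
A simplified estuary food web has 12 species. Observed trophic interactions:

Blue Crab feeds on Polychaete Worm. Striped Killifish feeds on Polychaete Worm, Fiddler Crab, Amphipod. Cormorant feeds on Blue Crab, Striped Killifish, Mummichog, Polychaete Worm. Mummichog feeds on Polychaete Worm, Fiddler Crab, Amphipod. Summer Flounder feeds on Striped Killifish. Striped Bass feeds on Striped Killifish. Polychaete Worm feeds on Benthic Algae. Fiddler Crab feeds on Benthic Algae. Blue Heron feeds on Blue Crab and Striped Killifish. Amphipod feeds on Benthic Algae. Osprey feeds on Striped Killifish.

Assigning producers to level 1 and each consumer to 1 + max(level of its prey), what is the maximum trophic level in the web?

Producers (level 1): Benthic Algae.
Benthic Algae → Fiddler Crab → Striped Killifish → Summer Flounder gives Summer Flounder level 4.
No species has a prey at level 4, so no species reaches level 5.

4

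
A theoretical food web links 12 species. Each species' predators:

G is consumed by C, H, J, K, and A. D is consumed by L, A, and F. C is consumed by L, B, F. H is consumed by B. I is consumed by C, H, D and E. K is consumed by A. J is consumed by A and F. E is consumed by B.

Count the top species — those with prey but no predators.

Top species (has prey, but nothing eats it): F, A, B, L.
Count: 4.

4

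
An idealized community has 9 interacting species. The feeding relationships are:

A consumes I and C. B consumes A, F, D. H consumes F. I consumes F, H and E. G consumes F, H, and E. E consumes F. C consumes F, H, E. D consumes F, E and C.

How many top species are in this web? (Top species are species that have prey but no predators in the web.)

Top species (has prey, but nothing eats it): G, B.
Count: 2.

2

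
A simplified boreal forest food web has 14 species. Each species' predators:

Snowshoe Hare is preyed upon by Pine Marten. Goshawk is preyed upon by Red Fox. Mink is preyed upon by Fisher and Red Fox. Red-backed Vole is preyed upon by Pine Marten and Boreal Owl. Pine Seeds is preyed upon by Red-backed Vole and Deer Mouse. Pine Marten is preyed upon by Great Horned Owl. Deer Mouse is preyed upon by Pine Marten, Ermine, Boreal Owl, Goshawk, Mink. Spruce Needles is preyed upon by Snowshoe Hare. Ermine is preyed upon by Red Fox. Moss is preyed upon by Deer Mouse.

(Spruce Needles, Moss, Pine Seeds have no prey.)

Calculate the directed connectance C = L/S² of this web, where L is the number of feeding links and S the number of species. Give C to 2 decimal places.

The web has S = 14 species and L = 17 feeding links.
C = L / S² = 17 / 196 = 0.0867 ≈ 0.09.

C = 0.09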